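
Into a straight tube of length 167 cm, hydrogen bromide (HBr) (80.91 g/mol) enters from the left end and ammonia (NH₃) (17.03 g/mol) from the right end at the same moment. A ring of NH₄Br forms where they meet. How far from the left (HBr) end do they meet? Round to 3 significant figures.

In equal time, each gas travels a distance ∝ its rate ∝ 1/√M, so d_HBr/d_NH₃ = √(M_NH₃/M_HBr) = √(17.03/80.91) = 0.4588.
With d_HBr + d_NH₃ = 167 cm, d_NH₃ = 167/(1 + 0.4588) = 114.5 cm.
d_HBr = 167 − 114.5 = 52.5 cm.

52.5 cm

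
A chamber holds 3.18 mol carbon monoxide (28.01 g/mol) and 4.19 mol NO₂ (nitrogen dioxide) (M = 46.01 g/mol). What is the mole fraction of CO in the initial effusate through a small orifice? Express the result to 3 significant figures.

0.493

Effusion rate of each component ∝ n_i/√M_i (partial pressure × 1/√M).
x_CO(eff) = (n_CO/√M_CO) / (n_CO/√M_CO + n_NO₂/√M_NO₂)
= (3.18/√28.01) / (3.18/√28.01 + 4.19/√46.01) = 0.6009/(0.6009 + 0.6177) = 0.493.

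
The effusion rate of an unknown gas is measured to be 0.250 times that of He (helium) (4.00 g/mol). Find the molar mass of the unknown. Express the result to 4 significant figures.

By Graham's law, rate_X/rate_He = √(M_He/M_X).
0.250 = √(4.00/M_X)
M_X = 4.00 / 0.250² = 4.00 / 0.06250 = 64.00 g/mol

64.00 g/mol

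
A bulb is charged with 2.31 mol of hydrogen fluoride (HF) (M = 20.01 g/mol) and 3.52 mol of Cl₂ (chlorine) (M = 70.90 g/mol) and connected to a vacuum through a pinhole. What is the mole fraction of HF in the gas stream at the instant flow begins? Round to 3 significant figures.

0.553

Effusion rate of each component ∝ n_i/√M_i (partial pressure × 1/√M).
So x_HF in the escaping gas = (n_HF/√M_HF) / Σ(n_i/√M_i)
= (2.31/√20.01) / (2.31/√20.01 + 3.52/√70.90) = 0.5164/(0.5164 + 0.4180) = 0.553.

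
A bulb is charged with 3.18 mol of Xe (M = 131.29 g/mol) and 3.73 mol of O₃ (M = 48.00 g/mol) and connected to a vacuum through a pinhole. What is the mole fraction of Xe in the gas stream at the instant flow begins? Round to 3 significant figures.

0.340

Each component's effusion rate ∝ (its partial pressure)·(1/√M) ∝ n_i/√M_i.
x_Xe(eff) = (n_Xe/√M_Xe) / (n_Xe/√M_Xe + n_O₃/√M_O₃)
= (3.18/√131.29) / (3.18/√131.29 + 3.73/√48.00) = 0.2775/(0.2775 + 0.5384) = 0.340.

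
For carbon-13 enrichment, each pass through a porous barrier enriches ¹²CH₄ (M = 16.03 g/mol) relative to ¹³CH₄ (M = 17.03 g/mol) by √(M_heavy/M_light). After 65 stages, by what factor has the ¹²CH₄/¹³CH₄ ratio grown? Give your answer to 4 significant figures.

Overall factor = α^65 with α = √(17.03/16.03), i.e. (17.03/16.03)^(65/2).
= 1.06238^(65/2) = 7.147.

7.147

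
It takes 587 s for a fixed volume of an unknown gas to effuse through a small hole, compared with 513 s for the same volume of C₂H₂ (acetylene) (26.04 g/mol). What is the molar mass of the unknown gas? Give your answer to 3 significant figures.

Since effusion rate ∝ 1/√M, t_X/t_C₂H₂ = √(M_X/M_C₂H₂).
587/513 = 1.144 = √(M_X/26.04)
M_X = 26.04 × 1.144² = 26.04 × 1.309 = 34.1 g/mol

34.1 g/mol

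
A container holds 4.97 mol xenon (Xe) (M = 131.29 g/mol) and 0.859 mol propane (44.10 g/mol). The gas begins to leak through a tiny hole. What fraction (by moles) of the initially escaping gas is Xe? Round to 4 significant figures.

0.7703

Rate_i ∝ x_i/√M_i (Graham's law weighted by mole fraction), so the effusate composition follows n_i/√M_i.
x_Xe(eff) = (n_Xe/√M_Xe) / (n_Xe/√M_Xe + n_C₃H₈/√M_C₃H₈)
= (4.97/√131.29) / (4.97/√131.29 + 0.859/√44.10) = 0.4338/(0.4338 + 0.1294) = 0.7703.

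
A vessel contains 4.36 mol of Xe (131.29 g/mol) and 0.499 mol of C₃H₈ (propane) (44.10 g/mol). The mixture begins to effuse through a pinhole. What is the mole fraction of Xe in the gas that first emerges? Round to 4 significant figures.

Rate_i ∝ x_i/√M_i (Graham's law weighted by mole fraction), so the effusate composition follows n_i/√M_i.
Mole fraction of Xe in the effusate = (n_Xe/√M_Xe) / (n_Xe/√M_Xe + n_C₃H₈/√M_C₃H₈)
= (4.36/√131.29) / (4.36/√131.29 + 0.499/√44.10) = 0.3805/(0.3805 + 0.07514) = 0.8351.

0.8351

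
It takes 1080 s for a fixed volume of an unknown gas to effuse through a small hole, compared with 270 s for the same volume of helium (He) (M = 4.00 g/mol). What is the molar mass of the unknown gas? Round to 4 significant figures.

Using Graham's law: t_X/t_He = √(M_X/M_He).
1080/270 = 4.000 = √(M_X/4.00)
M_X = 4.00 × 4.000² = 4.00 × 16.00 = 64.00 g/mol

64.00 g/mol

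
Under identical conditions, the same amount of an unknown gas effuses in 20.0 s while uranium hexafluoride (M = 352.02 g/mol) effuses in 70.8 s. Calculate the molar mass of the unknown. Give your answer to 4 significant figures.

Using Graham's law: t_X/t_UF₆ = √(M_X/M_UF₆).
20.0/70.8 = 0.2825 = √(M_X/352.02)
M_X = 352.02 × 0.2825² = 352.02 × 0.07980 = 28.09 g/mol

28.09 g/mol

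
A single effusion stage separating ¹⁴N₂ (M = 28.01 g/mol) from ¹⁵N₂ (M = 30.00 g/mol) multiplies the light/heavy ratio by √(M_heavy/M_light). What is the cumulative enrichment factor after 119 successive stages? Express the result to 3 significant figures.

59.4

The single-stage factor is √(M_heavy/M_light), so 119 stages give [√(30.00/28.01)]^119 = (30.00/28.01)^(119/2).
= 1.07105^(119/2) = 59.4.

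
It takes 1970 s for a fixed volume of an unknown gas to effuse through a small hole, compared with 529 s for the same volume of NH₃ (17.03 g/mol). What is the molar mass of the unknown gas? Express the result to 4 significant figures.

Graham's law gives t_X/t_NH₃ = √(M_X/M_NH₃).
1970/529 = 3.724 = √(M_X/17.03)
M_X = 17.03 × 3.724² = 17.03 × 13.87 = 236.2 g/mol

236.2 g/mol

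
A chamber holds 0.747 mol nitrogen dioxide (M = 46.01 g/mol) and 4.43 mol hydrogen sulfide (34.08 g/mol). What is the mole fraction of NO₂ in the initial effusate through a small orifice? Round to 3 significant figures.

The effusion rate of species i is ∝ p_i/√M_i ∝ n_i/√M_i.
Mole fraction of NO₂ in the effusate = (n_NO₂/√M_NO₂) / (n_NO₂/√M_NO₂ + n_H₂S/√M_H₂S)
= (0.747/√46.01) / (0.747/√46.01 + 4.43/√34.08) = 0.1101/(0.1101 + 0.7588) = 0.127.

0.127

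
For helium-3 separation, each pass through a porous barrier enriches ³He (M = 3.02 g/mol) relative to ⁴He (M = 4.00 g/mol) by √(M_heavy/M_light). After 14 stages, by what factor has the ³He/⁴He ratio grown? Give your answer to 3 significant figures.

7.15

Overall factor = α^14 with α = √(4.00/3.02), i.e. (4.00/3.02)^(14/2).
= 1.32450^7 = 7.15.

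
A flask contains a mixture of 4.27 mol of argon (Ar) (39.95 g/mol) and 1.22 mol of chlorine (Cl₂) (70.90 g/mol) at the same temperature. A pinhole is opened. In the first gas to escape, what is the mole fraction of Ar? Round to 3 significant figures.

Effusion rate of each component ∝ n_i/√M_i (partial pressure × 1/√M).
Mole fraction of Ar in the effusate = (n_Ar/√M_Ar) / (n_Ar/√M_Ar + n_Cl₂/√M_Cl₂)
= (4.27/√39.95) / (4.27/√39.95 + 1.22/√70.90) = 0.6756/(0.6756 + 0.1449) = 0.823.

0.823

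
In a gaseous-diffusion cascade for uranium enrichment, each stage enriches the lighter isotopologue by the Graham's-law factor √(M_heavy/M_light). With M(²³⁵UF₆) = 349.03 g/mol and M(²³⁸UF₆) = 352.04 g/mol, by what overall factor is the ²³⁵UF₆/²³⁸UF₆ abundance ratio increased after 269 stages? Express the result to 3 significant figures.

3.17

Each stage multiplies the ratio by α = √(352.04/349.03), so after 269 stages the overall factor is α^269 = (352.04/349.03)^(269/2).
= 1.00862^(269/2) = 3.17.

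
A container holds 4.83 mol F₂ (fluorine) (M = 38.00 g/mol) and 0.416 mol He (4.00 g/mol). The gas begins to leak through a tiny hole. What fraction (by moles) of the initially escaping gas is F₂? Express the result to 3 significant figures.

Effusion rate of each component ∝ n_i/√M_i (partial pressure × 1/√M).
x_F₂(eff) = (n_F₂/√M_F₂) / (n_F₂/√M_F₂ + n_He/√M_He)
= (4.83/√38.00) / (4.83/√38.00 + 0.416/√4.00) = 0.7835/(0.7835 + 0.2080) = 0.790.

0.790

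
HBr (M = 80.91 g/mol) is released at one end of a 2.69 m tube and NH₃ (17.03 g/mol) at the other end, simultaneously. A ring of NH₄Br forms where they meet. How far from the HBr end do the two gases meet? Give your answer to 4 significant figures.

0.8460 m

Graham's law gives d_HBr/d_NH₃ = rate_HBr/rate_NH₃ = √(M_NH₃/M_HBr) = √(17.03/80.91) = 0.4588.
With d_HBr + d_NH₃ = 2.69 m, d_NH₃ = 2.69/(1 + 0.4588) = 1.844 m.
d_HBr = 2.69 − 1.844 = 0.8460 m.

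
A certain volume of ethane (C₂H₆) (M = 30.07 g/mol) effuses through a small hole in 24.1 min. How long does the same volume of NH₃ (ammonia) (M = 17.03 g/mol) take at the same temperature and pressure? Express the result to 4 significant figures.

Since effusion rate ∝ 1/√M, t_NH₃/t_C₂H₆ = √(M_NH₃/M_C₂H₆) = √(17.03/30.07) = √0.5663 = 0.7526.
So the time for NH₃ is 24.1 × 0.7526 = 18.14 min.

18.14 min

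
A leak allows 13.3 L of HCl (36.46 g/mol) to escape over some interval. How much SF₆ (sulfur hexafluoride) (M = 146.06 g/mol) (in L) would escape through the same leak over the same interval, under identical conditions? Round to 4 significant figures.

Using Graham's law: rate_SF₆/rate_HCl = √(M_HCl/M_SF₆) = √(36.46/146.06) = √0.2496 = 0.4996.
So the volume for SF₆ is 13.3 × 0.4996 = 6.645 L.

6.645 L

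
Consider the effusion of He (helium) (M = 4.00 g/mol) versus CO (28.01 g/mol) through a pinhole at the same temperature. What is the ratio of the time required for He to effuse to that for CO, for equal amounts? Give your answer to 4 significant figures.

Graham's law gives t_He/t_CO = √(M_He/M_CO) = √(4.00/28.01) = √0.1428 = 0.3779.

0.3779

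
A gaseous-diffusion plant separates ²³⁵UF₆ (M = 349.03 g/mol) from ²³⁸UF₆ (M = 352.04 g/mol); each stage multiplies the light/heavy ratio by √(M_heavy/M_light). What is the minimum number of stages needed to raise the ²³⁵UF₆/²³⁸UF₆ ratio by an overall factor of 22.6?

Single-stage factor α = √(352.04/349.03), so ln α = ½ ln(1.00862) = 0.004293.
Need α^N ≥ 22.6 ⇒ N ≥ ln(22.6) / ln α = 3.118 / 0.004293 = 726.21.
Rounding up, N = 727 stages.

727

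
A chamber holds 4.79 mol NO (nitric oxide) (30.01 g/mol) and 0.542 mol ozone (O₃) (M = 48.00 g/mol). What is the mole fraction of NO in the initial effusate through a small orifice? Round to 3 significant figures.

0.918

Each component's effusion rate ∝ (its partial pressure)·(1/√M) ∝ n_i/√M_i.
x_NO(eff) = (n_NO/√M_NO) / (n_NO/√M_NO + n_O₃/√M_O₃)
= (4.79/√30.01) / (4.79/√30.01 + 0.542/√48.00) = 0.8744/(0.8744 + 0.07823) = 0.918.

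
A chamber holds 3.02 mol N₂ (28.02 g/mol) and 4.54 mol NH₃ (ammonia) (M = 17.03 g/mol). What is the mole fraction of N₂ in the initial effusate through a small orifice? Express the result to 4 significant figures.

Effusion rate of each component ∝ n_i/√M_i (partial pressure × 1/√M).
Mole fraction of N₂ in the effusate = (n_N₂/√M_N₂) / (n_N₂/√M_N₂ + n_NH₃/√M_NH₃)
= (3.02/√28.02) / (3.02/√28.02 + 4.54/√17.03) = 0.5705/(0.5705 + 1.100) = 0.3415.

0.3415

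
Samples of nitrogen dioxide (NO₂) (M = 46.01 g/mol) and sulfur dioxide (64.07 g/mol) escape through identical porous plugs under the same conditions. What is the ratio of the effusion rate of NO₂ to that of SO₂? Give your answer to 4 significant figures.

By Graham's law, rate_NO₂/rate_SO₂ = √(M_SO₂/M_NO₂) = √(64.07/46.01) = √1.393 = 1.180.

1.180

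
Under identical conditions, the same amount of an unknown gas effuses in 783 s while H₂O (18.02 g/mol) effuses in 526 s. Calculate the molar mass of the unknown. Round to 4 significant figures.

39.93 g/mol

From Graham's law, t_X/t_H₂O = √(M_X/M_H₂O).
783/526 = 1.489 = √(M_X/18.02)
M_X = 18.02 × 1.489² = 18.02 × 2.216 = 39.93 g/mol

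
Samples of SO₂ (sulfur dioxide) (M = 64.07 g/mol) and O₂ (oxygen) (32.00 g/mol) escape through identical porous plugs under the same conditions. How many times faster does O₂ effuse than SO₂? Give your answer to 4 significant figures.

1.415

Graham's law gives rate_O₂/rate_SO₂ = √(M_SO₂/M_O₂) = √(64.07/32.00) = √2.002 = 1.415.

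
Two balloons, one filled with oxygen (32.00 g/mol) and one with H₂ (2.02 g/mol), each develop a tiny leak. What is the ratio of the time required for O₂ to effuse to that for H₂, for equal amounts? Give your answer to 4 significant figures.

3.980

By Graham's law, t_O₂/t_H₂ = √(M_O₂/M_H₂) = √(32.00/2.02) = √15.84 = 3.980.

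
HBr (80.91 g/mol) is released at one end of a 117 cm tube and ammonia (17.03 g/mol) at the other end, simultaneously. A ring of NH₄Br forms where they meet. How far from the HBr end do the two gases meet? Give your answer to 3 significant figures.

36.8 cm

The fronts meet when d_HBr + d_NH₃ = L with d_HBr/d_NH₃ = √(M_NH₃/M_HBr) (Graham's law). Here √(M_NH₃/M_HBr) = √(17.03/80.91) = 0.4588.
With d_HBr + d_NH₃ = 117 cm, d_NH₃ = 117/(1 + 0.4588) = 80.20 cm.
d_HBr = 117 − 80.20 = 36.8 cm.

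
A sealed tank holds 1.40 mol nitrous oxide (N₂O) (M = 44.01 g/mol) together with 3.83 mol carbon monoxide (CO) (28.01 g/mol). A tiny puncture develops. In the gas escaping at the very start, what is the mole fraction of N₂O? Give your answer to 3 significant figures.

The effusion rate of species i is ∝ p_i/√M_i ∝ n_i/√M_i.
x_N₂O(eff) = (n_N₂O/√M_N₂O) / (n_N₂O/√M_N₂O + n_CO/√M_CO)
= (1.40/√44.01) / (1.40/√44.01 + 3.83/√28.01) = 0.2110/(0.2110 + 0.7237) = 0.226.

0.226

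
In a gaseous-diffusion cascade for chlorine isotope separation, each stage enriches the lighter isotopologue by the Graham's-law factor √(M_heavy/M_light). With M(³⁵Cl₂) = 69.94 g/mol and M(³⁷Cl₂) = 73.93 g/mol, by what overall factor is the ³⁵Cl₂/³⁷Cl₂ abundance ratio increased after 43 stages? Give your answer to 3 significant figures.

After 43 stages the ratio has grown by (√(73.93/69.94))^43 = (73.93/69.94)^(43/2).
= 1.05705^(43/2) = 3.30.

3.30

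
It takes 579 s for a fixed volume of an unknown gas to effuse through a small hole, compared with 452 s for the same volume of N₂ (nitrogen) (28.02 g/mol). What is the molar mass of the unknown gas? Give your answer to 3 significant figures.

46.0 g/mol

From Graham's law, t_X/t_N₂ = √(M_X/M_N₂).
579/452 = 1.281 = √(M_X/28.02)
M_X = 28.02 × 1.281² = 28.02 × 1.641 = 46.0 g/mol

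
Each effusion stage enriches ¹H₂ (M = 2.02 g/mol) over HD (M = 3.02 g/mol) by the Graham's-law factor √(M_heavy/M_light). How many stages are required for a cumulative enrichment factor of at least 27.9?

Single-stage factor α = √(3.02/2.02), so ln α = ½ ln(1.49505) = 0.2011.
Need α^N ≥ 27.9 ⇒ N ≥ ln(27.9) / ln α = 3.329 / 0.2011 = 16.55.
So at least 17 stages are needed.

17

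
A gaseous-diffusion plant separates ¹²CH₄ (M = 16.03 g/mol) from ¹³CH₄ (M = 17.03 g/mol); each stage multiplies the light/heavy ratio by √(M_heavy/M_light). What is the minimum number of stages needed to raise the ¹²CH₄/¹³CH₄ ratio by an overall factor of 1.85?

Per stage α = (17.03/16.03)^(1/2) = 1.06238^0.5, giving ln α = 0.03026.
Need α^N ≥ 1.85 ⇒ N ≥ ln(1.85) / ln α = 0.6152 / 0.03026 = 20.33.
Rounding up, N = 21 stages.

21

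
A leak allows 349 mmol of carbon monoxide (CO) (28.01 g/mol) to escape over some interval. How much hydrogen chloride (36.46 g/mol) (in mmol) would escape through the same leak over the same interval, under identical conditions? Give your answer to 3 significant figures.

306 mmol

Since effusion rate ∝ 1/√M, rate_HCl/rate_CO = √(M_CO/M_HCl) = √(28.01/36.46) = √0.7682 = 0.8765.
So the amount for HCl is 349 × 0.8765 = 306 mmol.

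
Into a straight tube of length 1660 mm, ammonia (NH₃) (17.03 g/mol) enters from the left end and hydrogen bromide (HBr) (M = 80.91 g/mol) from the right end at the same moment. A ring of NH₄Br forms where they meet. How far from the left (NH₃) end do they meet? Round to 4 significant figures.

The fronts meet when d_NH₃ + d_HBr = L with d_NH₃/d_HBr = √(M_HBr/M_NH₃) (Graham's law). Here √(M_HBr/M_NH₃) = √(80.91/17.03) = 2.180.
With d_NH₃ + d_HBr = 1660 mm, d_HBr = 1660/(1 + 2.180) = 522.1 mm.
d_NH₃ = 1660 − 522.1 = 1138 mm.

1138 mm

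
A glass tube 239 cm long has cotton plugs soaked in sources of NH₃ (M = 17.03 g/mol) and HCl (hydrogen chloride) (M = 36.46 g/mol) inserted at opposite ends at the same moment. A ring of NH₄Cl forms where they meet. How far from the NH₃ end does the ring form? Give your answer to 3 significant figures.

142 cm

Graham's law gives d_NH₃/d_HCl = rate_NH₃/rate_HCl = √(M_HCl/M_NH₃) = √(36.46/17.03) = 1.463.
With d_NH₃ + d_HCl = 239 cm, d_HCl = 239/(1 + 1.463) = 97.03 cm.
d_NH₃ = 239 − 97.03 = 142 cm.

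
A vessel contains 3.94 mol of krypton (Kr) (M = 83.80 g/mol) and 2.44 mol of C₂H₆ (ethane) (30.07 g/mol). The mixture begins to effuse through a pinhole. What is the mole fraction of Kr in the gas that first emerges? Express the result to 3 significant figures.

Effusion rate of each component ∝ n_i/√M_i (partial pressure × 1/√M).
x_Kr(eff) = (n_Kr/√M_Kr) / (n_Kr/√M_Kr + n_C₂H₆/√M_C₂H₆)
= (3.94/√83.80) / (3.94/√83.80 + 2.44/√30.07) = 0.4304/(0.4304 + 0.4450) = 0.492.

0.492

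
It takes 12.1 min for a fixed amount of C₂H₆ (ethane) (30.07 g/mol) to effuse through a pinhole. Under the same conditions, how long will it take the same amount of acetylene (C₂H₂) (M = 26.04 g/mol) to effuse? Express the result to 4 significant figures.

11.26 min

By Graham's law, t_C₂H₂/t_C₂H₆ = √(M_C₂H₂/M_C₂H₆) = √(26.04/30.07) = √0.8660 = 0.9306.
So the time for C₂H₂ is 12.1 × 0.9306 = 11.26 min.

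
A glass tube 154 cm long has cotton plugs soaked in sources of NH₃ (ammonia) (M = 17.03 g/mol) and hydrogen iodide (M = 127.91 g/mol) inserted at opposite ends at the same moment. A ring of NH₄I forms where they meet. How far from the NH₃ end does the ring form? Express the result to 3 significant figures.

In equal time, each gas travels a distance ∝ its rate ∝ 1/√M, so d_NH₃/d_HI = √(M_HI/M_NH₃) = √(127.91/17.03) = 2.741.
With d_NH₃ + d_HI = 154 cm, d_HI = 154/(1 + 2.741) = 41.17 cm.
d_NH₃ = 154 − 41.17 = 113 cm.

113 cm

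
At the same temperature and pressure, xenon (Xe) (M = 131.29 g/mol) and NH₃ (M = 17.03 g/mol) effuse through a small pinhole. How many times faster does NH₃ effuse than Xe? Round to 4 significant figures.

2.777

Graham's law gives rate_NH₃/rate_Xe = √(M_Xe/M_NH₃) = √(131.29/17.03) = √7.709 = 2.777.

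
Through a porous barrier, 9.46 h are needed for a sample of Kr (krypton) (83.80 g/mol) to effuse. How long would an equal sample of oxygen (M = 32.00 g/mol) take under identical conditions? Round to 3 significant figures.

Since effusion rate ∝ 1/√M, t_O₂/t_Kr = √(M_O₂/M_Kr) = √(32.00/83.80) = √0.3819 = 0.6179.
So the time for O₂ is 9.46 × 0.6179 = 5.85 h.

5.85 h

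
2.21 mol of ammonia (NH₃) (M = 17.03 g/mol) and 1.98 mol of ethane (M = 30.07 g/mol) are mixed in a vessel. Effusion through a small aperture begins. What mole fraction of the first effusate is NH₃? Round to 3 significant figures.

0.597

Effusion rate of each component ∝ n_i/√M_i (partial pressure × 1/√M).
So x_NH₃ in the escaping gas = (n_NH₃/√M_NH₃) / Σ(n_i/√M_i)
= (2.21/√17.03) / (2.21/√17.03 + 1.98/√30.07) = 0.5355/(0.5355 + 0.3611) = 0.597.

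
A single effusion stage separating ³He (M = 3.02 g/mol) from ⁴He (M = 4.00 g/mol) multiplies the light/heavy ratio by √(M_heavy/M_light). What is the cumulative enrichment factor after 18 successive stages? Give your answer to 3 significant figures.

12.5

After 18 stages the ratio has grown by (√(4.00/3.02))^18 = (4.00/3.02)^(18/2).
= 1.32450^9 = 12.5.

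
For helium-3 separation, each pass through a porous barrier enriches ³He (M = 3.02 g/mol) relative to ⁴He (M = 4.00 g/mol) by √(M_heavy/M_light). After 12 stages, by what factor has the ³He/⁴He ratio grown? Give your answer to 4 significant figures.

Overall factor = α^12 with α = √(4.00/3.02), i.e. (4.00/3.02)^(12/2).
= 1.32450^6 = 5.399.

5.399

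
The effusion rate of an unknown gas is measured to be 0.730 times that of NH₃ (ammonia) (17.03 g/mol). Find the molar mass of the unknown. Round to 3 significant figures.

32.0 g/mol

From Graham's law, rate_X/rate_NH₃ = √(M_NH₃/M_X).
0.730 = √(17.03/M_X)
M_X = 17.03 / 0.730² = 17.03 / 0.5329 = 32.0 g/mol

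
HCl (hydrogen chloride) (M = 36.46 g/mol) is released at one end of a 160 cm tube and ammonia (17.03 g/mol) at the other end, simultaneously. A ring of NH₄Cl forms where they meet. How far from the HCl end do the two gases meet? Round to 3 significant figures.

Graham's law gives d_HCl/d_NH₃ = rate_HCl/rate_NH₃ = √(M_NH₃/M_HCl) = √(17.03/36.46) = 0.6834.
With d_HCl + d_NH₃ = 160 cm, d_NH₃ = 160/(1 + 0.6834) = 95.04 cm.
d_HCl = 160 − 95.04 = 65.0 cm.

65.0 cm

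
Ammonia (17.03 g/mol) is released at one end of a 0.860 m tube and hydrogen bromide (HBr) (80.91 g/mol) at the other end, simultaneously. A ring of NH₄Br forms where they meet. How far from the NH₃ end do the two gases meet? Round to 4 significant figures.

0.5895 m

The fronts meet when d_NH₃ + d_HBr = L with d_NH₃/d_HBr = √(M_HBr/M_NH₃) (Graham's law). Here √(M_HBr/M_NH₃) = √(80.91/17.03) = 2.180.
With d_NH₃ + d_HBr = 0.860 m, d_HBr = 0.860/(1 + 2.180) = 0.2705 m.
d_NH₃ = 0.860 − 0.2705 = 0.5895 m.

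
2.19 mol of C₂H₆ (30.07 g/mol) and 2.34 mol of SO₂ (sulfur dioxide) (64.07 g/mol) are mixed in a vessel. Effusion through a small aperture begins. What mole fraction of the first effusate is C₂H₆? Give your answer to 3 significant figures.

Effusion rate of each component ∝ n_i/√M_i (partial pressure × 1/√M).
Mole fraction of C₂H₆ in the effusate = (n_C₂H₆/√M_C₂H₆) / (n_C₂H₆/√M_C₂H₆ + n_SO₂/√M_SO₂)
= (2.19/√30.07) / (2.19/√30.07 + 2.34/√64.07) = 0.3994/(0.3994 + 0.2923) = 0.577.

0.577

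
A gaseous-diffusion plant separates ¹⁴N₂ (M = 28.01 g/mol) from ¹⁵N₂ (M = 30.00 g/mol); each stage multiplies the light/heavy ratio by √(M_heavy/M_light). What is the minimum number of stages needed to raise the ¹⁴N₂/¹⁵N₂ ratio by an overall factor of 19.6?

87

With α = √(30.00/28.01) per stage, ln α = ½ ln(1.07105) = 0.03432.
Need α^N ≥ 19.6 ⇒ N ≥ ln(19.6) / ln α = 2.976 / 0.03432 = 86.70.
Rounding up, N = 87 stages.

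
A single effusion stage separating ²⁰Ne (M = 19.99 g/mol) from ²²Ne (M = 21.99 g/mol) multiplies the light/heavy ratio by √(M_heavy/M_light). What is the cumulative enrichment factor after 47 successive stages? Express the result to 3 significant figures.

The single-stage factor is √(M_heavy/M_light), so 47 stages give [√(21.99/19.99)]^47 = (21.99/19.99)^(47/2).
= 1.10005^(47/2) = 9.40.

9.40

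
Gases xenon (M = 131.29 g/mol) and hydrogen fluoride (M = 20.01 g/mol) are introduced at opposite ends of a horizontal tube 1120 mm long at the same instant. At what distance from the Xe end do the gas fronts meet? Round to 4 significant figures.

Distances travelled in equal time are proportional to diffusion rates, so d_Xe/d_HF = √(M_HF/M_Xe) = √(20.01/131.29) = 0.3904.
With d_Xe + d_HF = 1120 mm, d_HF = 1120/(1 + 0.3904) = 805.5 mm.
d_Xe = 1120 − 805.5 = 314.5 mm.

314.5 mm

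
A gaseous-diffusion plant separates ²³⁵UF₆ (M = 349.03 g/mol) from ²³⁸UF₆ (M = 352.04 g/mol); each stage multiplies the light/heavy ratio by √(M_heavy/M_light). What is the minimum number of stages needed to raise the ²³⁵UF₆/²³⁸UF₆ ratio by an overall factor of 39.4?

Single-stage factor α = √(352.04/349.03), so ln α = ½ ln(1.00862) = 0.004293.
Need α^N ≥ 39.4 ⇒ N ≥ ln(39.4) / ln α = 3.674 / 0.004293 = 855.66.
So at least 856 stages are needed.

856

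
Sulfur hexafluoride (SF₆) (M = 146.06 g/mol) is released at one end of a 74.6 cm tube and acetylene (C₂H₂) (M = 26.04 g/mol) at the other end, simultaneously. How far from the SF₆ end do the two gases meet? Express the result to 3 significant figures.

Distances travelled in equal time are proportional to diffusion rates, so d_SF₆/d_C₂H₂ = √(M_C₂H₂/M_SF₆) = √(26.04/146.06) = 0.4222.
With d_SF₆ + d_C₂H₂ = 74.6 cm, d_C₂H₂ = 74.6/(1 + 0.4222) = 52.45 cm.
d_SF₆ = 74.6 − 52.45 = 22.1 cm.

22.1 cm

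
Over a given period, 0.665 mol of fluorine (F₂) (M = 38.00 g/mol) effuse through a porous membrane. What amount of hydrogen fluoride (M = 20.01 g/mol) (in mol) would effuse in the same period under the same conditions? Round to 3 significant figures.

From Graham's law, rate_HF/rate_F₂ = √(M_F₂/M_HF) = √(38.00/20.01) = √1.899 = 1.378.
So the amount for HF is 0.665 × 1.378 = 0.916 mol.

0.916 mol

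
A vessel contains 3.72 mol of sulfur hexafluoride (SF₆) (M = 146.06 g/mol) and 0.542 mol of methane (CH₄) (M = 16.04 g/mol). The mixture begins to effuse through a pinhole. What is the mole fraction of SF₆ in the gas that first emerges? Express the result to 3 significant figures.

Each component's effusion rate ∝ (its partial pressure)·(1/√M) ∝ n_i/√M_i.
x_SF₆(eff) = (n_SF₆/√M_SF₆) / (n_SF₆/√M_SF₆ + n_CH₄/√M_CH₄)
= (3.72/√146.06) / (3.72/√146.06 + 0.542/√16.04) = 0.3078/(0.3078 + 0.1353) = 0.695.

0.695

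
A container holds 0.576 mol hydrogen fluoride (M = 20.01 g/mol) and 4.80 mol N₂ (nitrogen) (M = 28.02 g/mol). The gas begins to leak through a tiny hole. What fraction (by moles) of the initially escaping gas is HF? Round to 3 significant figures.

The effusion rate of species i is ∝ p_i/√M_i ∝ n_i/√M_i.
Mole fraction of HF in the effusate = (n_HF/√M_HF) / (n_HF/√M_HF + n_N₂/√M_N₂)
= (0.576/√20.01) / (0.576/√20.01 + 4.80/√28.02) = 0.1288/(0.1288 + 0.9068) = 0.124.

0.124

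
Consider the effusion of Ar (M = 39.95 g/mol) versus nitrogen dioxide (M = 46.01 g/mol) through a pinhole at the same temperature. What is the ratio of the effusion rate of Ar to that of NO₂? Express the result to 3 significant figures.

By Graham's law, rate_Ar/rate_NO₂ = √(M_NO₂/M_Ar) = √(46.01/39.95) = √1.152 = 1.07.

1.07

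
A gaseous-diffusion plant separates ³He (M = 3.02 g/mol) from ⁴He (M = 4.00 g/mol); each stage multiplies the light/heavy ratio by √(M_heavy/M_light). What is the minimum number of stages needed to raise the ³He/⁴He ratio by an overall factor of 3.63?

10

Single-stage factor α = √(4.00/3.02), so ln α = ½ ln(1.32450) = 0.1405.
Need α^N ≥ 3.63 ⇒ N ≥ ln(3.63) / ln α = 1.289 / 0.1405 = 9.17.
So at least 10 stages are needed.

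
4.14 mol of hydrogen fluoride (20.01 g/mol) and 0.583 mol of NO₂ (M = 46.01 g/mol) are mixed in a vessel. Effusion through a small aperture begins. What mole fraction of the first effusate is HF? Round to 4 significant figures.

0.9150

The effusion rate of species i is ∝ p_i/√M_i ∝ n_i/√M_i.
Mole fraction of HF in the effusate = (n_HF/√M_HF) / (n_HF/√M_HF + n_NO₂/√M_NO₂)
= (4.14/√20.01) / (4.14/√20.01 + 0.583/√46.01) = 0.9255/(0.9255 + 0.08595) = 0.9150.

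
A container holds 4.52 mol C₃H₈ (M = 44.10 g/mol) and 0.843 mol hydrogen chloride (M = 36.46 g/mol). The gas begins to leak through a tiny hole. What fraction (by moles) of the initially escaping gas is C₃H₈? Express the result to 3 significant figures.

The effusion rate of species i is ∝ p_i/√M_i ∝ n_i/√M_i.
So x_C₃H₈ in the escaping gas = (n_C₃H₈/√M_C₃H₈) / Σ(n_i/√M_i)
= (4.52/√44.10) / (4.52/√44.10 + 0.843/√36.46) = 0.6806/(0.6806 + 0.1396) = 0.830.

0.830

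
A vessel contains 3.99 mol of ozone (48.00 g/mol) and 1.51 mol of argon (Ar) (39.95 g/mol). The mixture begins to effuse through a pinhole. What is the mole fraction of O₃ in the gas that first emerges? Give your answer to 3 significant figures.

Rate_i ∝ x_i/√M_i (Graham's law weighted by mole fraction), so the effusate composition follows n_i/√M_i.
Mole fraction of O₃ in the effusate = (n_O₃/√M_O₃) / (n_O₃/√M_O₃ + n_Ar/√M_Ar)
= (3.99/√48.00) / (3.99/√48.00 + 1.51/√39.95) = 0.5759/(0.5759 + 0.2389) = 0.707.

0.707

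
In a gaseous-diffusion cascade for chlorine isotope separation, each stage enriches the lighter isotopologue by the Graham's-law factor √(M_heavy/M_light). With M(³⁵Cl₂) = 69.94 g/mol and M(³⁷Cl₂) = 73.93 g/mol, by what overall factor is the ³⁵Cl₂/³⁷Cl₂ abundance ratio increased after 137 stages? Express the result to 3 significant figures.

44.7

The single-stage factor is √(M_heavy/M_light), so 137 stages give [√(73.93/69.94)]^137 = (73.93/69.94)^(137/2).
= 1.05705^(137/2) = 44.7.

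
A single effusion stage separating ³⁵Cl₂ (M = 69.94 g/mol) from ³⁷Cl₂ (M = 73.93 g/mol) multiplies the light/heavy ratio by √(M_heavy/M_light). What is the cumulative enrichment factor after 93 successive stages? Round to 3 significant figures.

Each stage multiplies the ratio by α = √(73.93/69.94), so after 93 stages the overall factor is α^93 = (73.93/69.94)^(93/2).
= 1.05705^(93/2) = 13.2.

13.2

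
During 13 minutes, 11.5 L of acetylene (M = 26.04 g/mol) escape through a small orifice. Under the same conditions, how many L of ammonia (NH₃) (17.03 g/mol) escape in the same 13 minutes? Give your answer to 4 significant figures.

By Graham's law, rate_NH₃/rate_C₂H₂ = √(M_C₂H₂/M_NH₃) = √(26.04/17.03) = √1.529 = 1.237.
So the volume for NH₃ is 11.5 × 1.237 = 14.22 L.

14.22 L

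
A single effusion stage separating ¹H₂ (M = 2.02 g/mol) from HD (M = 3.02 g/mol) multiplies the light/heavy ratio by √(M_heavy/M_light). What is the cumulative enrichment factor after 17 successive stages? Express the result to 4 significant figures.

Each stage multiplies the ratio by α = √(3.02/2.02), so after 17 stages the overall factor is α^17 = (3.02/2.02)^(17/2).
= 1.49505^(17/2) = 30.52.

30.52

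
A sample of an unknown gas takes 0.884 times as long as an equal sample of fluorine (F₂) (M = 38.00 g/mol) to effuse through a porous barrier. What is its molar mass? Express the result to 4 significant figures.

29.70 g/mol

Graham's law gives t_X/t_F₂ = √(M_X/M_F₂).
0.884 = √(M_X/38.00)
M_X = 38.00 × 0.884² = 38.00 × 0.7815 = 29.70 g/mol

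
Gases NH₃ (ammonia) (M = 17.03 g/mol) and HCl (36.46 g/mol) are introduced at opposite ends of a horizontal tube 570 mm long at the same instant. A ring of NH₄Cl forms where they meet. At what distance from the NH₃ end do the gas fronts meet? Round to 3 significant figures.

In equal time, each gas travels a distance ∝ its rate ∝ 1/√M, so d_NH₃/d_HCl = √(M_HCl/M_NH₃) = √(36.46/17.03) = 1.463.
With d_NH₃ + d_HCl = 570 mm, d_HCl = 570/(1 + 1.463) = 231.4 mm.
d_NH₃ = 570 − 231.4 = 339 mm.

339 mm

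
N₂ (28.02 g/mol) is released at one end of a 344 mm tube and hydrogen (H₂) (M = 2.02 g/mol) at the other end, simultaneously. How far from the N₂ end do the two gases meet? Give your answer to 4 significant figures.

72.81 mm

Graham's law gives d_N₂/d_H₂ = rate_N₂/rate_H₂ = √(M_H₂/M_N₂) = √(2.02/28.02) = 0.2685.
With d_N₂ + d_H₂ = 344 mm, d_H₂ = 344/(1 + 0.2685) = 271.2 mm.
d_N₂ = 344 − 271.2 = 72.81 mm.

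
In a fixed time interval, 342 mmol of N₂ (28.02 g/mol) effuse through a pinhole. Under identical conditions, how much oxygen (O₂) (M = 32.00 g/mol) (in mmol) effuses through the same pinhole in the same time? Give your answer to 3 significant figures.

By Graham's law, rate_O₂/rate_N₂ = √(M_N₂/M_O₂) = √(28.02/32.00) = √0.8756 = 0.9357.
So the amount for O₂ is 342 × 0.9357 = 320 mmol.

320 mmol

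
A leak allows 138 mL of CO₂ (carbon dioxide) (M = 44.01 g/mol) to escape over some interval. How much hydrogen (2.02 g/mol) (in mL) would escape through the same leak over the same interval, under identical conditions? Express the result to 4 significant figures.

644.1 mL

Since effusion rate ∝ 1/√M, rate_H₂/rate_CO₂ = √(M_CO₂/M_H₂) = √(44.01/2.02) = √21.79 = 4.668.
So the volume for H₂ is 138 × 4.668 = 644.1 mL.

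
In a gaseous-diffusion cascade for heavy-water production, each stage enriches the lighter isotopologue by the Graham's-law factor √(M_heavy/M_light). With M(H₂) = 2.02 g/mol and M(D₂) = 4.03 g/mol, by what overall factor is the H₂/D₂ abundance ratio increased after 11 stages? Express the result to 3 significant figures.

44.6

After 11 stages the ratio has grown by (√(4.03/2.02))^11 = (4.03/2.02)^(11/2).
= 1.99505^(11/2) = 44.6.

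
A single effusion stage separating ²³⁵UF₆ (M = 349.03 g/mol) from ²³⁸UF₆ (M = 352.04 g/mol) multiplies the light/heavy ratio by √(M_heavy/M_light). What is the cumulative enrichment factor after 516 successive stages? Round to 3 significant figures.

9.17

Overall factor = α^516 with α = √(352.04/349.03), i.e. (352.04/349.03)^(516/2).
= 1.00862^258 = 9.17.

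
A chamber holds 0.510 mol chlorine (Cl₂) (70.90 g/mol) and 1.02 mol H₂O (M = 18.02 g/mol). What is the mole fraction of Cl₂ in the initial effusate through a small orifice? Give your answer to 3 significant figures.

0.201

Rate_i ∝ x_i/√M_i (Graham's law weighted by mole fraction), so the effusate composition follows n_i/√M_i.
So x_Cl₂ in the escaping gas = (n_Cl₂/√M_Cl₂) / Σ(n_i/√M_i)
= (0.510/√70.90) / (0.510/√70.90 + 1.02/√18.02) = 0.06057/(0.06057 + 0.2403) = 0.201.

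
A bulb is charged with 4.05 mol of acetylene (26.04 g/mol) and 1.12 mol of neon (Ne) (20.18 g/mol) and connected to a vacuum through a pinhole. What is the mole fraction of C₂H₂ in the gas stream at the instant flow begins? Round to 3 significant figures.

0.761

Each component's effusion rate ∝ (its partial pressure)·(1/√M) ∝ n_i/√M_i.
Mole fraction of C₂H₂ in the effusate = (n_C₂H₂/√M_C₂H₂) / (n_C₂H₂/√M_C₂H₂ + n_Ne/√M_Ne)
= (4.05/√26.04) / (4.05/√26.04 + 1.12/√20.18) = 0.7937/(0.7937 + 0.2493) = 0.761.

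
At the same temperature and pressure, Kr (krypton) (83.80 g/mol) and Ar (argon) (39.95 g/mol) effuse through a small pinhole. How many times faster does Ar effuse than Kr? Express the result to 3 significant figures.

Using Graham's law: rate_Ar/rate_Kr = √(M_Kr/M_Ar) = √(83.80/39.95) = √2.098 = 1.45.

1.45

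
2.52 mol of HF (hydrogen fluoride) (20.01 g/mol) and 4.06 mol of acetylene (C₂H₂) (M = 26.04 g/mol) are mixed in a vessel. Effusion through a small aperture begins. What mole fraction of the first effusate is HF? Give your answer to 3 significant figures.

Rate_i ∝ x_i/√M_i (Graham's law weighted by mole fraction), so the effusate composition follows n_i/√M_i.
Mole fraction of HF in the effusate = (n_HF/√M_HF) / (n_HF/√M_HF + n_C₂H₂/√M_C₂H₂)
= (2.52/√20.01) / (2.52/√20.01 + 4.06/√26.04) = 0.5633/(0.5633 + 0.7956) = 0.415.

0.415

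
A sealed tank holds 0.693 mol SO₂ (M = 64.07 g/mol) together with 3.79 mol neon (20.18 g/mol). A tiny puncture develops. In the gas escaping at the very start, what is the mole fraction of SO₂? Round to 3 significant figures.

Each component's effusion rate ∝ (its partial pressure)·(1/√M) ∝ n_i/√M_i.
x_SO₂(eff) = (n_SO₂/√M_SO₂) / (n_SO₂/√M_SO₂ + n_Ne/√M_Ne)
= (0.693/√64.07) / (0.693/√64.07 + 3.79/√20.18) = 0.08658/(0.08658 + 0.8437) = 0.0931.

0.0931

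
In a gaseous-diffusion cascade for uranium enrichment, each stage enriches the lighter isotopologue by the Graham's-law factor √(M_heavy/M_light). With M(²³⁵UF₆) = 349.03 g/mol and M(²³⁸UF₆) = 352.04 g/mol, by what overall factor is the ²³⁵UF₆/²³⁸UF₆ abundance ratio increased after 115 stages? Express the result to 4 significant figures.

After 115 stages the ratio has grown by (√(352.04/349.03))^115 = (352.04/349.03)^(115/2).
= 1.00862^(115/2) = 1.638.

1.638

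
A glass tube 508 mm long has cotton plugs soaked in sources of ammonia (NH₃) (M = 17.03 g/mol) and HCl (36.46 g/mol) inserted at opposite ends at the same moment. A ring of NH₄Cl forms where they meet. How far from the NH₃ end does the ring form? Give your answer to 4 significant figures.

The fronts meet when d_NH₃ + d_HCl = L with d_NH₃/d_HCl = √(M_HCl/M_NH₃) (Graham's law). Here √(M_HCl/M_NH₃) = √(36.46/17.03) = 1.463.
With d_NH₃ + d_HCl = 508 mm, d_HCl = 508/(1 + 1.463) = 206.2 mm.
d_NH₃ = 508 − 206.2 = 301.8 mm.

301.8 mm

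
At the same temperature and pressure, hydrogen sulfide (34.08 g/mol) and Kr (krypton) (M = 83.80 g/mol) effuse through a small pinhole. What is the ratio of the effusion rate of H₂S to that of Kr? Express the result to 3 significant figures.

1.57

From Graham's law, rate_H₂S/rate_Kr = √(M_Kr/M_H₂S) = √(83.80/34.08) = √2.459 = 1.57.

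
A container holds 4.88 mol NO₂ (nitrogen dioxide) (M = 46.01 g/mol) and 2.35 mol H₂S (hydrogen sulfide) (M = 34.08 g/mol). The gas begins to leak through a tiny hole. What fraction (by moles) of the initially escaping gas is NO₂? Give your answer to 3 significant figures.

Each component's effusion rate ∝ (its partial pressure)·(1/√M) ∝ n_i/√M_i.
x_NO₂(eff) = (n_NO₂/√M_NO₂) / (n_NO₂/√M_NO₂ + n_H₂S/√M_H₂S)
= (4.88/√46.01) / (4.88/√46.01 + 2.35/√34.08) = 0.7194/(0.7194 + 0.4025) = 0.641.

0.641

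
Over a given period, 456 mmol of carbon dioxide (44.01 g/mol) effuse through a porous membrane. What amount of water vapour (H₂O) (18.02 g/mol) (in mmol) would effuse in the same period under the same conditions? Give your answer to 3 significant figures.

From Graham's law, rate_H₂O/rate_CO₂ = √(M_CO₂/M_H₂O) = √(44.01/18.02) = √2.442 = 1.563.
So the amount for H₂O is 456 × 1.563 = 713 mmol.

713 mmol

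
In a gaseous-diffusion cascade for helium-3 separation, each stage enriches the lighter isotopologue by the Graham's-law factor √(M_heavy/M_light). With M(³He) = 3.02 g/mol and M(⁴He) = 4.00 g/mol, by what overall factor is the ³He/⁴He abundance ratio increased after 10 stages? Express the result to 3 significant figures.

4.08

The single-stage factor is √(M_heavy/M_light), so 10 stages give [√(4.00/3.02)]^10 = (4.00/3.02)^(10/2).
= 1.32450^5 = 4.08.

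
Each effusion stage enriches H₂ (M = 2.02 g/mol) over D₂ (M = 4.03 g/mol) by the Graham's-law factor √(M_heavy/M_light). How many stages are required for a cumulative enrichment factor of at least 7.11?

6

Single-stage factor α = √(4.03/2.02), so ln α = ½ ln(1.99505) = 0.3453.
Need α^N ≥ 7.11 ⇒ N ≥ ln(7.11) / ln α = 1.962 / 0.3453 = 5.68.
So at least 6 stages are needed.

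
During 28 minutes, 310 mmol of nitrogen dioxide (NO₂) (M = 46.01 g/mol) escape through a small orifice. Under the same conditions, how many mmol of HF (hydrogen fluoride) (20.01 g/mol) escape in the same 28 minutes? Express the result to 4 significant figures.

Using Graham's law: rate_HF/rate_NO₂ = √(M_NO₂/M_HF) = √(46.01/20.01) = √2.299 = 1.516.
So the amount for HF is 310 × 1.516 = 470.1 mmol.

470.1 mmol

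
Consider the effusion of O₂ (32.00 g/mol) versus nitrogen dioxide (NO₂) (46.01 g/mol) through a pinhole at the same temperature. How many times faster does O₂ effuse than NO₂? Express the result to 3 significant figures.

1.20

From Graham's law, rate_O₂/rate_NO₂ = √(M_NO₂/M_O₂) = √(46.01/32.00) = √1.438 = 1.20.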